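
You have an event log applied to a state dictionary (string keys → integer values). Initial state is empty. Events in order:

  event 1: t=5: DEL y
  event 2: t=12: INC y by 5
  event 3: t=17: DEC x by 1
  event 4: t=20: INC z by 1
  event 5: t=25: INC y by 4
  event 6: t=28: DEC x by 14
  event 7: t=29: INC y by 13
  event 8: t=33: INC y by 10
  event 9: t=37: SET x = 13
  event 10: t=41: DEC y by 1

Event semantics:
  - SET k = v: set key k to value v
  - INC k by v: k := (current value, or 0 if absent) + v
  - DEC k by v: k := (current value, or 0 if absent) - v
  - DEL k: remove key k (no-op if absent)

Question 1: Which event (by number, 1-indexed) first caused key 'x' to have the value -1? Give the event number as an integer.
Looking for first event where x becomes -1:
  event 3: x (absent) -> -1  <-- first match

Answer: 3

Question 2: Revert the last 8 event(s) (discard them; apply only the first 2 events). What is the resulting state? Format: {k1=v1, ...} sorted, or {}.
Answer: {y=5}

Derivation:
Keep first 2 events (discard last 8):
  after event 1 (t=5: DEL y): {}
  after event 2 (t=12: INC y by 5): {y=5}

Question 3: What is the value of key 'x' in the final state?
Answer: 13

Derivation:
Track key 'x' through all 10 events:
  event 1 (t=5: DEL y): x unchanged
  event 2 (t=12: INC y by 5): x unchanged
  event 3 (t=17: DEC x by 1): x (absent) -> -1
  event 4 (t=20: INC z by 1): x unchanged
  event 5 (t=25: INC y by 4): x unchanged
  event 6 (t=28: DEC x by 14): x -1 -> -15
  event 7 (t=29: INC y by 13): x unchanged
  event 8 (t=33: INC y by 10): x unchanged
  event 9 (t=37: SET x = 13): x -15 -> 13
  event 10 (t=41: DEC y by 1): x unchanged
Final: x = 13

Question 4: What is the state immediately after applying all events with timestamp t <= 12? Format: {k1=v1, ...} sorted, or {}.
Answer: {y=5}

Derivation:
Apply events with t <= 12 (2 events):
  after event 1 (t=5: DEL y): {}
  after event 2 (t=12: INC y by 5): {y=5}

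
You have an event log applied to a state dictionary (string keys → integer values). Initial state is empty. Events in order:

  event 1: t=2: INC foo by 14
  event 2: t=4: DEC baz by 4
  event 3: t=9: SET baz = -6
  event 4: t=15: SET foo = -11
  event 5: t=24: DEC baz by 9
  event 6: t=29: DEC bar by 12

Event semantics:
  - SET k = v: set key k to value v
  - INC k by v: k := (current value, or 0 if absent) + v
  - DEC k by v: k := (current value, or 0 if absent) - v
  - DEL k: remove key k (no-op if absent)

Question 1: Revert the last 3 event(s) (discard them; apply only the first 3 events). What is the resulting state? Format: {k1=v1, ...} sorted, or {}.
Keep first 3 events (discard last 3):
  after event 1 (t=2: INC foo by 14): {foo=14}
  after event 2 (t=4: DEC baz by 4): {baz=-4, foo=14}
  after event 3 (t=9: SET baz = -6): {baz=-6, foo=14}

Answer: {baz=-6, foo=14}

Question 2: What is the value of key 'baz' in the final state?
Answer: -15

Derivation:
Track key 'baz' through all 6 events:
  event 1 (t=2: INC foo by 14): baz unchanged
  event 2 (t=4: DEC baz by 4): baz (absent) -> -4
  event 3 (t=9: SET baz = -6): baz -4 -> -6
  event 4 (t=15: SET foo = -11): baz unchanged
  event 5 (t=24: DEC baz by 9): baz -6 -> -15
  event 6 (t=29: DEC bar by 12): baz unchanged
Final: baz = -15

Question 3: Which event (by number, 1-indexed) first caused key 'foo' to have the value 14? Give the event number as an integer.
Answer: 1

Derivation:
Looking for first event where foo becomes 14:
  event 1: foo (absent) -> 14  <-- first match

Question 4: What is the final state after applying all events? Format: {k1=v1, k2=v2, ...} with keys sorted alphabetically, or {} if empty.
  after event 1 (t=2: INC foo by 14): {foo=14}
  after event 2 (t=4: DEC baz by 4): {baz=-4, foo=14}
  after event 3 (t=9: SET baz = -6): {baz=-6, foo=14}
  after event 4 (t=15: SET foo = -11): {baz=-6, foo=-11}
  after event 5 (t=24: DEC baz by 9): {baz=-15, foo=-11}
  after event 6 (t=29: DEC bar by 12): {bar=-12, baz=-15, foo=-11}

Answer: {bar=-12, baz=-15, foo=-11}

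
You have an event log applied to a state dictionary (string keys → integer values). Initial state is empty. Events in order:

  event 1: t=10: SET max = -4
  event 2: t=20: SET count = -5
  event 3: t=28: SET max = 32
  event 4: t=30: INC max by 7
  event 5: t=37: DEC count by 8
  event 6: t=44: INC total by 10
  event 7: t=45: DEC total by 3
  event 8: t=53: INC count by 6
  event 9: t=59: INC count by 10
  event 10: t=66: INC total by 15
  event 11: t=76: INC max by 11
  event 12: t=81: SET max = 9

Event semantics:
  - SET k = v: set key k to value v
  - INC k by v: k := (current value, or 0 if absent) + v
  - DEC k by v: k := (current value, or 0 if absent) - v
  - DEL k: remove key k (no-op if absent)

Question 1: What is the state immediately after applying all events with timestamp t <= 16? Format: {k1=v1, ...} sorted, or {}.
Answer: {max=-4}

Derivation:
Apply events with t <= 16 (1 events):
  after event 1 (t=10: SET max = -4): {max=-4}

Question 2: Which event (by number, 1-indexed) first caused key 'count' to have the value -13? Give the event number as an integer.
Looking for first event where count becomes -13:
  event 2: count = -5
  event 3: count = -5
  event 4: count = -5
  event 5: count -5 -> -13  <-- first match

Answer: 5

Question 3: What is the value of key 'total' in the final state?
Answer: 22

Derivation:
Track key 'total' through all 12 events:
  event 1 (t=10: SET max = -4): total unchanged
  event 2 (t=20: SET count = -5): total unchanged
  event 3 (t=28: SET max = 32): total unchanged
  event 4 (t=30: INC max by 7): total unchanged
  event 5 (t=37: DEC count by 8): total unchanged
  event 6 (t=44: INC total by 10): total (absent) -> 10
  event 7 (t=45: DEC total by 3): total 10 -> 7
  event 8 (t=53: INC count by 6): total unchanged
  event 9 (t=59: INC count by 10): total unchanged
  event 10 (t=66: INC total by 15): total 7 -> 22
  event 11 (t=76: INC max by 11): total unchanged
  event 12 (t=81: SET max = 9): total unchanged
Final: total = 22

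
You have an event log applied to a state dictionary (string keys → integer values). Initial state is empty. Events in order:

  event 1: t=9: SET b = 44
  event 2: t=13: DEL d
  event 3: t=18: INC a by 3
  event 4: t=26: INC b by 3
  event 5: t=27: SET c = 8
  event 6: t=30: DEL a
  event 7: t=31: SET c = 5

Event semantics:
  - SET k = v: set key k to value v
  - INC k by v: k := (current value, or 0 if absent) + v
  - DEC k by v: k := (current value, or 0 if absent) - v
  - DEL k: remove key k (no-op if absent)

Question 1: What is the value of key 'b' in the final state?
Answer: 47

Derivation:
Track key 'b' through all 7 events:
  event 1 (t=9: SET b = 44): b (absent) -> 44
  event 2 (t=13: DEL d): b unchanged
  event 3 (t=18: INC a by 3): b unchanged
  event 4 (t=26: INC b by 3): b 44 -> 47
  event 5 (t=27: SET c = 8): b unchanged
  event 6 (t=30: DEL a): b unchanged
  event 7 (t=31: SET c = 5): b unchanged
Final: b = 47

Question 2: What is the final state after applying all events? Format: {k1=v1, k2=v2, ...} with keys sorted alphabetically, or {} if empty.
Answer: {b=47, c=5}

Derivation:
  after event 1 (t=9: SET b = 44): {b=44}
  after event 2 (t=13: DEL d): {b=44}
  after event 3 (t=18: INC a by 3): {a=3, b=44}
  after event 4 (t=26: INC b by 3): {a=3, b=47}
  after event 5 (t=27: SET c = 8): {a=3, b=47, c=8}
  after event 6 (t=30: DEL a): {b=47, c=8}
  after event 7 (t=31: SET c = 5): {b=47, c=5}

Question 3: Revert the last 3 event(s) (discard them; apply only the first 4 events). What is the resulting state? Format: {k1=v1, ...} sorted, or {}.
Answer: {a=3, b=47}

Derivation:
Keep first 4 events (discard last 3):
  after event 1 (t=9: SET b = 44): {b=44}
  after event 2 (t=13: DEL d): {b=44}
  after event 3 (t=18: INC a by 3): {a=3, b=44}
  after event 4 (t=26: INC b by 3): {a=3, b=47}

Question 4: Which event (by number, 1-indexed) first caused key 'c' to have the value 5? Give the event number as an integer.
Looking for first event where c becomes 5:
  event 5: c = 8
  event 6: c = 8
  event 7: c 8 -> 5  <-- first match

Answer: 7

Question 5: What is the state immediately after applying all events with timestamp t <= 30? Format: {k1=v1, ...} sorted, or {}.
Answer: {b=47, c=8}

Derivation:
Apply events with t <= 30 (6 events):
  after event 1 (t=9: SET b = 44): {b=44}
  after event 2 (t=13: DEL d): {b=44}
  after event 3 (t=18: INC a by 3): {a=3, b=44}
  after event 4 (t=26: INC b by 3): {a=3, b=47}
  after event 5 (t=27: SET c = 8): {a=3, b=47, c=8}
  after event 6 (t=30: DEL a): {b=47, c=8}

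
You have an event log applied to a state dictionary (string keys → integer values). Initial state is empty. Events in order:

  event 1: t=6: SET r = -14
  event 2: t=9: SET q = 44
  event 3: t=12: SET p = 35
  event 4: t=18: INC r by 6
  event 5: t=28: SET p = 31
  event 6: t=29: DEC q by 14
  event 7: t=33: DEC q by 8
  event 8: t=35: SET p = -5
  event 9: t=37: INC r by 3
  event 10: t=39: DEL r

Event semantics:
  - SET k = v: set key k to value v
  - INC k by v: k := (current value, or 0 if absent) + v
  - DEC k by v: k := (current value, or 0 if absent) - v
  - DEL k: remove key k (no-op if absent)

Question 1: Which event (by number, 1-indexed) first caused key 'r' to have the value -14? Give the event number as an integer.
Looking for first event where r becomes -14:
  event 1: r (absent) -> -14  <-- first match

Answer: 1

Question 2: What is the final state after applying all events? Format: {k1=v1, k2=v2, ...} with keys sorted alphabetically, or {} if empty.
  after event 1 (t=6: SET r = -14): {r=-14}
  after event 2 (t=9: SET q = 44): {q=44, r=-14}
  after event 3 (t=12: SET p = 35): {p=35, q=44, r=-14}
  after event 4 (t=18: INC r by 6): {p=35, q=44, r=-8}
  after event 5 (t=28: SET p = 31): {p=31, q=44, r=-8}
  after event 6 (t=29: DEC q by 14): {p=31, q=30, r=-8}
  after event 7 (t=33: DEC q by 8): {p=31, q=22, r=-8}
  after event 8 (t=35: SET p = -5): {p=-5, q=22, r=-8}
  after event 9 (t=37: INC r by 3): {p=-5, q=22, r=-5}
  after event 10 (t=39: DEL r): {p=-5, q=22}

Answer: {p=-5, q=22}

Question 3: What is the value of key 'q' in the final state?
Answer: 22

Derivation:
Track key 'q' through all 10 events:
  event 1 (t=6: SET r = -14): q unchanged
  event 2 (t=9: SET q = 44): q (absent) -> 44
  event 3 (t=12: SET p = 35): q unchanged
  event 4 (t=18: INC r by 6): q unchanged
  event 5 (t=28: SET p = 31): q unchanged
  event 6 (t=29: DEC q by 14): q 44 -> 30
  event 7 (t=33: DEC q by 8): q 30 -> 22
  event 8 (t=35: SET p = -5): q unchanged
  event 9 (t=37: INC r by 3): q unchanged
  event 10 (t=39: DEL r): q unchanged
Final: q = 22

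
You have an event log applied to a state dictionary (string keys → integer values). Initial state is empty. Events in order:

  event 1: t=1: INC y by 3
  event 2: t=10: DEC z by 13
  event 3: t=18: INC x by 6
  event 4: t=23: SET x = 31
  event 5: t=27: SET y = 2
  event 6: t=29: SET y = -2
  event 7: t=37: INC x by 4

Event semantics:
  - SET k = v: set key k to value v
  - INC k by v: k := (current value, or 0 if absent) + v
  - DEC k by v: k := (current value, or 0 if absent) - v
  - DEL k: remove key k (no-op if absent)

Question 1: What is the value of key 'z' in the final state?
Answer: -13

Derivation:
Track key 'z' through all 7 events:
  event 1 (t=1: INC y by 3): z unchanged
  event 2 (t=10: DEC z by 13): z (absent) -> -13
  event 3 (t=18: INC x by 6): z unchanged
  event 4 (t=23: SET x = 31): z unchanged
  event 5 (t=27: SET y = 2): z unchanged
  event 6 (t=29: SET y = -2): z unchanged
  event 7 (t=37: INC x by 4): z unchanged
Final: z = -13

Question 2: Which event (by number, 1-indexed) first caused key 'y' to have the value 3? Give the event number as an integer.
Answer: 1

Derivation:
Looking for first event where y becomes 3:
  event 1: y (absent) -> 3  <-- first match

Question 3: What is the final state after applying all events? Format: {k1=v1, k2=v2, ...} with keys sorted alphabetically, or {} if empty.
Answer: {x=35, y=-2, z=-13}

Derivation:
  after event 1 (t=1: INC y by 3): {y=3}
  after event 2 (t=10: DEC z by 13): {y=3, z=-13}
  after event 3 (t=18: INC x by 6): {x=6, y=3, z=-13}
  after event 4 (t=23: SET x = 31): {x=31, y=3, z=-13}
  after event 5 (t=27: SET y = 2): {x=31, y=2, z=-13}
  after event 6 (t=29: SET y = -2): {x=31, y=-2, z=-13}
  after event 7 (t=37: INC x by 4): {x=35, y=-2, z=-13}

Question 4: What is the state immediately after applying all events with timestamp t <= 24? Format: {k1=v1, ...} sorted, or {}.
Answer: {x=31, y=3, z=-13}

Derivation:
Apply events with t <= 24 (4 events):
  after event 1 (t=1: INC y by 3): {y=3}
  after event 2 (t=10: DEC z by 13): {y=3, z=-13}
  after event 3 (t=18: INC x by 6): {x=6, y=3, z=-13}
  after event 4 (t=23: SET x = 31): {x=31, y=3, z=-13}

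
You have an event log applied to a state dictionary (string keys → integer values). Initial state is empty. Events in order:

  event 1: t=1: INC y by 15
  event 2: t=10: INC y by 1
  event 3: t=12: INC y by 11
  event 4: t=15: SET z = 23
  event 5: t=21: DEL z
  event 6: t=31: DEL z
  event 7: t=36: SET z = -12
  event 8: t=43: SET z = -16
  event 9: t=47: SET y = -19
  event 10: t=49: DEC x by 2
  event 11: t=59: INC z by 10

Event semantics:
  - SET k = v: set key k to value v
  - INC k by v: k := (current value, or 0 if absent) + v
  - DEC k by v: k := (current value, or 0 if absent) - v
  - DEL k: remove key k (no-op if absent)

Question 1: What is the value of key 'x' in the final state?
Answer: -2

Derivation:
Track key 'x' through all 11 events:
  event 1 (t=1: INC y by 15): x unchanged
  event 2 (t=10: INC y by 1): x unchanged
  event 3 (t=12: INC y by 11): x unchanged
  event 4 (t=15: SET z = 23): x unchanged
  event 5 (t=21: DEL z): x unchanged
  event 6 (t=31: DEL z): x unchanged
  event 7 (t=36: SET z = -12): x unchanged
  event 8 (t=43: SET z = -16): x unchanged
  event 9 (t=47: SET y = -19): x unchanged
  event 10 (t=49: DEC x by 2): x (absent) -> -2
  event 11 (t=59: INC z by 10): x unchanged
Final: x = -2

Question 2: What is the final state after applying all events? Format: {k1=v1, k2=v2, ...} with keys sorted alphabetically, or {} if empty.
  after event 1 (t=1: INC y by 15): {y=15}
  after event 2 (t=10: INC y by 1): {y=16}
  after event 3 (t=12: INC y by 11): {y=27}
  after event 4 (t=15: SET z = 23): {y=27, z=23}
  after event 5 (t=21: DEL z): {y=27}
  after event 6 (t=31: DEL z): {y=27}
  after event 7 (t=36: SET z = -12): {y=27, z=-12}
  after event 8 (t=43: SET z = -16): {y=27, z=-16}
  after event 9 (t=47: SET y = -19): {y=-19, z=-16}
  after event 10 (t=49: DEC x by 2): {x=-2, y=-19, z=-16}
  after event 11 (t=59: INC z by 10): {x=-2, y=-19, z=-6}

Answer: {x=-2, y=-19, z=-6}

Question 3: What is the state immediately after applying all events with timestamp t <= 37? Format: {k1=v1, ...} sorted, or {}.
Apply events with t <= 37 (7 events):
  after event 1 (t=1: INC y by 15): {y=15}
  after event 2 (t=10: INC y by 1): {y=16}
  after event 3 (t=12: INC y by 11): {y=27}
  after event 4 (t=15: SET z = 23): {y=27, z=23}
  after event 5 (t=21: DEL z): {y=27}
  after event 6 (t=31: DEL z): {y=27}
  after event 7 (t=36: SET z = -12): {y=27, z=-12}

Answer: {y=27, z=-12}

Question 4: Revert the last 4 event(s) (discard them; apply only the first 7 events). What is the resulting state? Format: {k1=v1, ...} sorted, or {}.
Answer: {y=27, z=-12}

Derivation:
Keep first 7 events (discard last 4):
  after event 1 (t=1: INC y by 15): {y=15}
  after event 2 (t=10: INC y by 1): {y=16}
  after event 3 (t=12: INC y by 11): {y=27}
  after event 4 (t=15: SET z = 23): {y=27, z=23}
  after event 5 (t=21: DEL z): {y=27}
  after event 6 (t=31: DEL z): {y=27}
  after event 7 (t=36: SET z = -12): {y=27, z=-12}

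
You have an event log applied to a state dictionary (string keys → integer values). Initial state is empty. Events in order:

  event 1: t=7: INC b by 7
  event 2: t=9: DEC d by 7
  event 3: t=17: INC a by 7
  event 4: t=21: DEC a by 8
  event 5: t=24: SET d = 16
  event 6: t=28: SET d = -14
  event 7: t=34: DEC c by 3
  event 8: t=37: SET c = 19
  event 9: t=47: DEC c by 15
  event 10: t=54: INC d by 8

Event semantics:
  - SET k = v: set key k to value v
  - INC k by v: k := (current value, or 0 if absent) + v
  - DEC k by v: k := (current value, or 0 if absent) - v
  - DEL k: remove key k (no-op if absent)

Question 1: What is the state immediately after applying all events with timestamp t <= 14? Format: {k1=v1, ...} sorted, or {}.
Apply events with t <= 14 (2 events):
  after event 1 (t=7: INC b by 7): {b=7}
  after event 2 (t=9: DEC d by 7): {b=7, d=-7}

Answer: {b=7, d=-7}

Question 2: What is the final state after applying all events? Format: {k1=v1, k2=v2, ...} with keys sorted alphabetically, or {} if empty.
  after event 1 (t=7: INC b by 7): {b=7}
  after event 2 (t=9: DEC d by 7): {b=7, d=-7}
  after event 3 (t=17: INC a by 7): {a=7, b=7, d=-7}
  after event 4 (t=21: DEC a by 8): {a=-1, b=7, d=-7}
  after event 5 (t=24: SET d = 16): {a=-1, b=7, d=16}
  after event 6 (t=28: SET d = -14): {a=-1, b=7, d=-14}
  after event 7 (t=34: DEC c by 3): {a=-1, b=7, c=-3, d=-14}
  after event 8 (t=37: SET c = 19): {a=-1, b=7, c=19, d=-14}
  after event 9 (t=47: DEC c by 15): {a=-1, b=7, c=4, d=-14}
  after event 10 (t=54: INC d by 8): {a=-1, b=7, c=4, d=-6}

Answer: {a=-1, b=7, c=4, d=-6}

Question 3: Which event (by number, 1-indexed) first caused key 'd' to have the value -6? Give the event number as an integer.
Looking for first event where d becomes -6:
  event 2: d = -7
  event 3: d = -7
  event 4: d = -7
  event 5: d = 16
  event 6: d = -14
  event 7: d = -14
  event 8: d = -14
  event 9: d = -14
  event 10: d -14 -> -6  <-- first match

Answer: 10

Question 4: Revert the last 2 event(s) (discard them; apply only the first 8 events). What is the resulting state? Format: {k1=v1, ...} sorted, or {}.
Keep first 8 events (discard last 2):
  after event 1 (t=7: INC b by 7): {b=7}
  after event 2 (t=9: DEC d by 7): {b=7, d=-7}
  after event 3 (t=17: INC a by 7): {a=7, b=7, d=-7}
  after event 4 (t=21: DEC a by 8): {a=-1, b=7, d=-7}
  after event 5 (t=24: SET d = 16): {a=-1, b=7, d=16}
  after event 6 (t=28: SET d = -14): {a=-1, b=7, d=-14}
  after event 7 (t=34: DEC c by 3): {a=-1, b=7, c=-3, d=-14}
  after event 8 (t=37: SET c = 19): {a=-1, b=7, c=19, d=-14}

Answer: {a=-1, b=7, c=19, d=-14}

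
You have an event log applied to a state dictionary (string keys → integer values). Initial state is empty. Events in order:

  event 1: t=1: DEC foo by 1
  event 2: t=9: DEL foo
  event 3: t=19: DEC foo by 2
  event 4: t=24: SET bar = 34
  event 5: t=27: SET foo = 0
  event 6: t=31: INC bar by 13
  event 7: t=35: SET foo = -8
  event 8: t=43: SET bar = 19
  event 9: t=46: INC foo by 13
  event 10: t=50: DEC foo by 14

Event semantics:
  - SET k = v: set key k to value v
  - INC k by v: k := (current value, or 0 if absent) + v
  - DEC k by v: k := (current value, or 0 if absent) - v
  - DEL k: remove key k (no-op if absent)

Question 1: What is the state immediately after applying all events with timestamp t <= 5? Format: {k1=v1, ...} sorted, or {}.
Answer: {foo=-1}

Derivation:
Apply events with t <= 5 (1 events):
  after event 1 (t=1: DEC foo by 1): {foo=-1}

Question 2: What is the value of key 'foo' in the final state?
Track key 'foo' through all 10 events:
  event 1 (t=1: DEC foo by 1): foo (absent) -> -1
  event 2 (t=9: DEL foo): foo -1 -> (absent)
  event 3 (t=19: DEC foo by 2): foo (absent) -> -2
  event 4 (t=24: SET bar = 34): foo unchanged
  event 5 (t=27: SET foo = 0): foo -2 -> 0
  event 6 (t=31: INC bar by 13): foo unchanged
  event 7 (t=35: SET foo = -8): foo 0 -> -8
  event 8 (t=43: SET bar = 19): foo unchanged
  event 9 (t=46: INC foo by 13): foo -8 -> 5
  event 10 (t=50: DEC foo by 14): foo 5 -> -9
Final: foo = -9

Answer: -9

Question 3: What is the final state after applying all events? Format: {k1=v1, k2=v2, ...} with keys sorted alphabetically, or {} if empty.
  after event 1 (t=1: DEC foo by 1): {foo=-1}
  after event 2 (t=9: DEL foo): {}
  after event 3 (t=19: DEC foo by 2): {foo=-2}
  after event 4 (t=24: SET bar = 34): {bar=34, foo=-2}
  after event 5 (t=27: SET foo = 0): {bar=34, foo=0}
  after event 6 (t=31: INC bar by 13): {bar=47, foo=0}
  after event 7 (t=35: SET foo = -8): {bar=47, foo=-8}
  after event 8 (t=43: SET bar = 19): {bar=19, foo=-8}
  after event 9 (t=46: INC foo by 13): {bar=19, foo=5}
  after event 10 (t=50: DEC foo by 14): {bar=19, foo=-9}

Answer: {bar=19, foo=-9}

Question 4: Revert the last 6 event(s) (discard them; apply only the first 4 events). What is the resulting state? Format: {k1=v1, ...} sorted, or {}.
Keep first 4 events (discard last 6):
  after event 1 (t=1: DEC foo by 1): {foo=-1}
  after event 2 (t=9: DEL foo): {}
  after event 3 (t=19: DEC foo by 2): {foo=-2}
  after event 4 (t=24: SET bar = 34): {bar=34, foo=-2}

Answer: {bar=34, foo=-2}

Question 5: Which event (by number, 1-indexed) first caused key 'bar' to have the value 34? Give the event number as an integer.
Answer: 4

Derivation:
Looking for first event where bar becomes 34:
  event 4: bar (absent) -> 34  <-- first match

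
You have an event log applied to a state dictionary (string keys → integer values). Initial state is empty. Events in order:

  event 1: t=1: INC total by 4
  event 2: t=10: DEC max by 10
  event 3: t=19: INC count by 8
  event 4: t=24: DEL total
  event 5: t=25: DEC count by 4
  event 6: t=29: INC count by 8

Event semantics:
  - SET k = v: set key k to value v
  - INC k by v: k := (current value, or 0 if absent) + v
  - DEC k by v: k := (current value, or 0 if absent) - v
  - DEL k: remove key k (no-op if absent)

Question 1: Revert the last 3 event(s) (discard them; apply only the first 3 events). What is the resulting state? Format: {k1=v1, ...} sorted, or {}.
Keep first 3 events (discard last 3):
  after event 1 (t=1: INC total by 4): {total=4}
  after event 2 (t=10: DEC max by 10): {max=-10, total=4}
  after event 3 (t=19: INC count by 8): {count=8, max=-10, total=4}

Answer: {count=8, max=-10, total=4}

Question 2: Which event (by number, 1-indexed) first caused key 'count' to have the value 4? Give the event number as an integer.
Looking for first event where count becomes 4:
  event 3: count = 8
  event 4: count = 8
  event 5: count 8 -> 4  <-- first match

Answer: 5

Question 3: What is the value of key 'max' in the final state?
Track key 'max' through all 6 events:
  event 1 (t=1: INC total by 4): max unchanged
  event 2 (t=10: DEC max by 10): max (absent) -> -10
  event 3 (t=19: INC count by 8): max unchanged
  event 4 (t=24: DEL total): max unchanged
  event 5 (t=25: DEC count by 4): max unchanged
  event 6 (t=29: INC count by 8): max unchanged
Final: max = -10

Answer: -10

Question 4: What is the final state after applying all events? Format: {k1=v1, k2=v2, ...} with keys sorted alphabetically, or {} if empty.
  after event 1 (t=1: INC total by 4): {total=4}
  after event 2 (t=10: DEC max by 10): {max=-10, total=4}
  after event 3 (t=19: INC count by 8): {count=8, max=-10, total=4}
  after event 4 (t=24: DEL total): {count=8, max=-10}
  after event 5 (t=25: DEC count by 4): {count=4, max=-10}
  after event 6 (t=29: INC count by 8): {count=12, max=-10}

Answer: {count=12, max=-10}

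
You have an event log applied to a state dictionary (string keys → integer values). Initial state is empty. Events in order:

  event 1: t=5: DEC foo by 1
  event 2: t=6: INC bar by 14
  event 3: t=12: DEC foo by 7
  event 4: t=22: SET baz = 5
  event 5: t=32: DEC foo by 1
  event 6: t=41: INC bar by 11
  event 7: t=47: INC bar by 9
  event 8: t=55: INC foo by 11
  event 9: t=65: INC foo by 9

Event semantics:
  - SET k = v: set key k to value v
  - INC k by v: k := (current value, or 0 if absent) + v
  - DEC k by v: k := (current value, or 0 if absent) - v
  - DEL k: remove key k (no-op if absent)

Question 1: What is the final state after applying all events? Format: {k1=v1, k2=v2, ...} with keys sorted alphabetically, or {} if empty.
  after event 1 (t=5: DEC foo by 1): {foo=-1}
  after event 2 (t=6: INC bar by 14): {bar=14, foo=-1}
  after event 3 (t=12: DEC foo by 7): {bar=14, foo=-8}
  after event 4 (t=22: SET baz = 5): {bar=14, baz=5, foo=-8}
  after event 5 (t=32: DEC foo by 1): {bar=14, baz=5, foo=-9}
  after event 6 (t=41: INC bar by 11): {bar=25, baz=5, foo=-9}
  after event 7 (t=47: INC bar by 9): {bar=34, baz=5, foo=-9}
  after event 8 (t=55: INC foo by 11): {bar=34, baz=5, foo=2}
  after event 9 (t=65: INC foo by 9): {bar=34, baz=5, foo=11}

Answer: {bar=34, baz=5, foo=11}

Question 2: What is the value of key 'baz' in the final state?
Answer: 5

Derivation:
Track key 'baz' through all 9 events:
  event 1 (t=5: DEC foo by 1): baz unchanged
  event 2 (t=6: INC bar by 14): baz unchanged
  event 3 (t=12: DEC foo by 7): baz unchanged
  event 4 (t=22: SET baz = 5): baz (absent) -> 5
  event 5 (t=32: DEC foo by 1): baz unchanged
  event 6 (t=41: INC bar by 11): baz unchanged
  event 7 (t=47: INC bar by 9): baz unchanged
  event 8 (t=55: INC foo by 11): baz unchanged
  event 9 (t=65: INC foo by 9): baz unchanged
Final: baz = 5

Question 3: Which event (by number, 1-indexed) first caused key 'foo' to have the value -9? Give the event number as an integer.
Answer: 5

Derivation:
Looking for first event where foo becomes -9:
  event 1: foo = -1
  event 2: foo = -1
  event 3: foo = -8
  event 4: foo = -8
  event 5: foo -8 -> -9  <-- first match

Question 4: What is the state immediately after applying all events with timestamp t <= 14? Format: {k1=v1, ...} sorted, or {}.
Apply events with t <= 14 (3 events):
  after event 1 (t=5: DEC foo by 1): {foo=-1}
  after event 2 (t=6: INC bar by 14): {bar=14, foo=-1}
  after event 3 (t=12: DEC foo by 7): {bar=14, foo=-8}

Answer: {bar=14, foo=-8}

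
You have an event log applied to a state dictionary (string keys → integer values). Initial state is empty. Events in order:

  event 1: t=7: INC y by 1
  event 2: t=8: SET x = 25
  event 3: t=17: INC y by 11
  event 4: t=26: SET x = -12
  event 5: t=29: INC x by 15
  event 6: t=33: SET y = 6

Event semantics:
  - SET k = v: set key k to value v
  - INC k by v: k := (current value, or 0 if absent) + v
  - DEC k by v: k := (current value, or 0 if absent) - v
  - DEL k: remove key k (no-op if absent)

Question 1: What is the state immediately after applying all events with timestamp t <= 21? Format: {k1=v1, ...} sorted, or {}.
Answer: {x=25, y=12}

Derivation:
Apply events with t <= 21 (3 events):
  after event 1 (t=7: INC y by 1): {y=1}
  after event 2 (t=8: SET x = 25): {x=25, y=1}
  after event 3 (t=17: INC y by 11): {x=25, y=12}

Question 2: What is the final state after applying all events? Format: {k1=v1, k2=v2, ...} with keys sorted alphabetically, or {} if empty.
Answer: {x=3, y=6}

Derivation:
  after event 1 (t=7: INC y by 1): {y=1}
  after event 2 (t=8: SET x = 25): {x=25, y=1}
  after event 3 (t=17: INC y by 11): {x=25, y=12}
  after event 4 (t=26: SET x = -12): {x=-12, y=12}
  after event 5 (t=29: INC x by 15): {x=3, y=12}
  after event 6 (t=33: SET y = 6): {x=3, y=6}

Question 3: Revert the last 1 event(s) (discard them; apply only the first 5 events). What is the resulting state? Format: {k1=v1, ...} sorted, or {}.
Keep first 5 events (discard last 1):
  after event 1 (t=7: INC y by 1): {y=1}
  after event 2 (t=8: SET x = 25): {x=25, y=1}
  after event 3 (t=17: INC y by 11): {x=25, y=12}
  after event 4 (t=26: SET x = -12): {x=-12, y=12}
  after event 5 (t=29: INC x by 15): {x=3, y=12}

Answer: {x=3, y=12}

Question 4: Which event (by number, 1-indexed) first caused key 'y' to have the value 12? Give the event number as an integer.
Looking for first event where y becomes 12:
  event 1: y = 1
  event 2: y = 1
  event 3: y 1 -> 12  <-- first match

Answer: 3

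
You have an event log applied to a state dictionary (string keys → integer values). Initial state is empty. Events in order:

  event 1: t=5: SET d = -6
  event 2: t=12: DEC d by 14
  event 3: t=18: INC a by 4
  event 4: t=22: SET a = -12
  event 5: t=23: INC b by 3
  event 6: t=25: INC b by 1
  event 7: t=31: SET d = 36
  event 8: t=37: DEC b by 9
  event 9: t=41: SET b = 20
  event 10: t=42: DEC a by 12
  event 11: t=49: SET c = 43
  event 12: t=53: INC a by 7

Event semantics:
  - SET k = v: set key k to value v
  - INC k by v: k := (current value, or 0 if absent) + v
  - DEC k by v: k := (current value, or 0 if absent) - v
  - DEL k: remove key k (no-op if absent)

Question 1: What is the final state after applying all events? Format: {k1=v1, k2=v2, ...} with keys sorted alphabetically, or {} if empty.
  after event 1 (t=5: SET d = -6): {d=-6}
  after event 2 (t=12: DEC d by 14): {d=-20}
  after event 3 (t=18: INC a by 4): {a=4, d=-20}
  after event 4 (t=22: SET a = -12): {a=-12, d=-20}
  after event 5 (t=23: INC b by 3): {a=-12, b=3, d=-20}
  after event 6 (t=25: INC b by 1): {a=-12, b=4, d=-20}
  after event 7 (t=31: SET d = 36): {a=-12, b=4, d=36}
  after event 8 (t=37: DEC b by 9): {a=-12, b=-5, d=36}
  after event 9 (t=41: SET b = 20): {a=-12, b=20, d=36}
  after event 10 (t=42: DEC a by 12): {a=-24, b=20, d=36}
  after event 11 (t=49: SET c = 43): {a=-24, b=20, c=43, d=36}
  after event 12 (t=53: INC a by 7): {a=-17, b=20, c=43, d=36}

Answer: {a=-17, b=20, c=43, d=36}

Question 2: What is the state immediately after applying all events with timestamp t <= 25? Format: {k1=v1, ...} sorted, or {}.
Answer: {a=-12, b=4, d=-20}

Derivation:
Apply events with t <= 25 (6 events):
  after event 1 (t=5: SET d = -6): {d=-6}
  after event 2 (t=12: DEC d by 14): {d=-20}
  after event 3 (t=18: INC a by 4): {a=4, d=-20}
  after event 4 (t=22: SET a = -12): {a=-12, d=-20}
  after event 5 (t=23: INC b by 3): {a=-12, b=3, d=-20}
  after event 6 (t=25: INC b by 1): {a=-12, b=4, d=-20}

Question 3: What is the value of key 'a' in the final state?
Answer: -17

Derivation:
Track key 'a' through all 12 events:
  event 1 (t=5: SET d = -6): a unchanged
  event 2 (t=12: DEC d by 14): a unchanged
  event 3 (t=18: INC a by 4): a (absent) -> 4
  event 4 (t=22: SET a = -12): a 4 -> -12
  event 5 (t=23: INC b by 3): a unchanged
  event 6 (t=25: INC b by 1): a unchanged
  event 7 (t=31: SET d = 36): a unchanged
  event 8 (t=37: DEC b by 9): a unchanged
  event 9 (t=41: SET b = 20): a unchanged
  event 10 (t=42: DEC a by 12): a -12 -> -24
  event 11 (t=49: SET c = 43): a unchanged
  event 12 (t=53: INC a by 7): a -24 -> -17
Final: a = -17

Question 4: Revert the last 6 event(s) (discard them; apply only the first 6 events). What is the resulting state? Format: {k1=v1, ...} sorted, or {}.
Answer: {a=-12, b=4, d=-20}

Derivation:
Keep first 6 events (discard last 6):
  after event 1 (t=5: SET d = -6): {d=-6}
  after event 2 (t=12: DEC d by 14): {d=-20}
  after event 3 (t=18: INC a by 4): {a=4, d=-20}
  after event 4 (t=22: SET a = -12): {a=-12, d=-20}
  after event 5 (t=23: INC b by 3): {a=-12, b=3, d=-20}
  after event 6 (t=25: INC b by 1): {a=-12, b=4, d=-20}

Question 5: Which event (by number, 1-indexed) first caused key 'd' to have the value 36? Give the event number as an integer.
Answer: 7

Derivation:
Looking for first event where d becomes 36:
  event 1: d = -6
  event 2: d = -20
  event 3: d = -20
  event 4: d = -20
  event 5: d = -20
  event 6: d = -20
  event 7: d -20 -> 36  <-- first match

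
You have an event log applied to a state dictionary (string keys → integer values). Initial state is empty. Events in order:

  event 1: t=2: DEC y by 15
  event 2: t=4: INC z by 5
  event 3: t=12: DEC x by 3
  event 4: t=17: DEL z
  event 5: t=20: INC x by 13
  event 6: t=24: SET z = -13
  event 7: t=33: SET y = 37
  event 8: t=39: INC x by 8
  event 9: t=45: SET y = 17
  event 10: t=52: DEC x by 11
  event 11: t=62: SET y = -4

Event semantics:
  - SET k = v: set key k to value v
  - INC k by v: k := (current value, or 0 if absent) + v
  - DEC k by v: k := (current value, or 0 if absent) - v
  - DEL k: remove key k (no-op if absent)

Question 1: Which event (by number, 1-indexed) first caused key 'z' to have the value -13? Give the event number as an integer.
Looking for first event where z becomes -13:
  event 2: z = 5
  event 3: z = 5
  event 4: z = (absent)
  event 6: z (absent) -> -13  <-- first match

Answer: 6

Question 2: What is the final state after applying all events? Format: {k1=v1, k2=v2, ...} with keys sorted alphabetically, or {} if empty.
Answer: {x=7, y=-4, z=-13}

Derivation:
  after event 1 (t=2: DEC y by 15): {y=-15}
  after event 2 (t=4: INC z by 5): {y=-15, z=5}
  after event 3 (t=12: DEC x by 3): {x=-3, y=-15, z=5}
  after event 4 (t=17: DEL z): {x=-3, y=-15}
  after event 5 (t=20: INC x by 13): {x=10, y=-15}
  after event 6 (t=24: SET z = -13): {x=10, y=-15, z=-13}
  after event 7 (t=33: SET y = 37): {x=10, y=37, z=-13}
  after event 8 (t=39: INC x by 8): {x=18, y=37, z=-13}
  after event 9 (t=45: SET y = 17): {x=18, y=17, z=-13}
  after event 10 (t=52: DEC x by 11): {x=7, y=17, z=-13}
  after event 11 (t=62: SET y = -4): {x=7, y=-4, z=-13}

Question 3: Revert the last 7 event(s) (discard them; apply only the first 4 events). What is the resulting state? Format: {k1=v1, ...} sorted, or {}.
Answer: {x=-3, y=-15}

Derivation:
Keep first 4 events (discard last 7):
  after event 1 (t=2: DEC y by 15): {y=-15}
  after event 2 (t=4: INC z by 5): {y=-15, z=5}
  after event 3 (t=12: DEC x by 3): {x=-3, y=-15, z=5}
  after event 4 (t=17: DEL z): {x=-3, y=-15}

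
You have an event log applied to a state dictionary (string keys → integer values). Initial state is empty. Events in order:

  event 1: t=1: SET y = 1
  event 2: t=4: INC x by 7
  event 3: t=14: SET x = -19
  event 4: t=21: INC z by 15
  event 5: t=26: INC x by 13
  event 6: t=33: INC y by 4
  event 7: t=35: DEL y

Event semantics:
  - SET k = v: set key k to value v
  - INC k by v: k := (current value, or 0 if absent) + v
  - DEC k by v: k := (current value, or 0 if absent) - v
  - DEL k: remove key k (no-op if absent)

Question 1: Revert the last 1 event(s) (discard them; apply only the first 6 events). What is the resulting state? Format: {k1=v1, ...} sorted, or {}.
Keep first 6 events (discard last 1):
  after event 1 (t=1: SET y = 1): {y=1}
  after event 2 (t=4: INC x by 7): {x=7, y=1}
  after event 3 (t=14: SET x = -19): {x=-19, y=1}
  after event 4 (t=21: INC z by 15): {x=-19, y=1, z=15}
  after event 5 (t=26: INC x by 13): {x=-6, y=1, z=15}
  after event 6 (t=33: INC y by 4): {x=-6, y=5, z=15}

Answer: {x=-6, y=5, z=15}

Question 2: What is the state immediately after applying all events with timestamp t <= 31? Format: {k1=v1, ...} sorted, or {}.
Answer: {x=-6, y=1, z=15}

Derivation:
Apply events with t <= 31 (5 events):
  after event 1 (t=1: SET y = 1): {y=1}
  after event 2 (t=4: INC x by 7): {x=7, y=1}
  after event 3 (t=14: SET x = -19): {x=-19, y=1}
  after event 4 (t=21: INC z by 15): {x=-19, y=1, z=15}
  after event 5 (t=26: INC x by 13): {x=-6, y=1, z=15}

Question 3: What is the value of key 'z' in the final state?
Answer: 15

Derivation:
Track key 'z' through all 7 events:
  event 1 (t=1: SET y = 1): z unchanged
  event 2 (t=4: INC x by 7): z unchanged
  event 3 (t=14: SET x = -19): z unchanged
  event 4 (t=21: INC z by 15): z (absent) -> 15
  event 5 (t=26: INC x by 13): z unchanged
  event 6 (t=33: INC y by 4): z unchanged
  event 7 (t=35: DEL y): z unchanged
Final: z = 15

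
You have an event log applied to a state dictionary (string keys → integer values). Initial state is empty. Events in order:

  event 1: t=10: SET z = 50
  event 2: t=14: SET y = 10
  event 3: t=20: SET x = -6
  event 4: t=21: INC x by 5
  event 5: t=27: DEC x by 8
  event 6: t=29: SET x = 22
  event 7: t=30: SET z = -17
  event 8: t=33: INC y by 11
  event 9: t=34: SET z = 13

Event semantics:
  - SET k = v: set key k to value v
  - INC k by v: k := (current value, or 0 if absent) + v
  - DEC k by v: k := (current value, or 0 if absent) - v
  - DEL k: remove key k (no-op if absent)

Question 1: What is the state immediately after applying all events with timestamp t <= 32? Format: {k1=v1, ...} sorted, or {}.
Apply events with t <= 32 (7 events):
  after event 1 (t=10: SET z = 50): {z=50}
  after event 2 (t=14: SET y = 10): {y=10, z=50}
  after event 3 (t=20: SET x = -6): {x=-6, y=10, z=50}
  after event 4 (t=21: INC x by 5): {x=-1, y=10, z=50}
  after event 5 (t=27: DEC x by 8): {x=-9, y=10, z=50}
  after event 6 (t=29: SET x = 22): {x=22, y=10, z=50}
  after event 7 (t=30: SET z = -17): {x=22, y=10, z=-17}

Answer: {x=22, y=10, z=-17}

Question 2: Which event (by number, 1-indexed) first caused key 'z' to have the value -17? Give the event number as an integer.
Looking for first event where z becomes -17:
  event 1: z = 50
  event 2: z = 50
  event 3: z = 50
  event 4: z = 50
  event 5: z = 50
  event 6: z = 50
  event 7: z 50 -> -17  <-- first match

Answer: 7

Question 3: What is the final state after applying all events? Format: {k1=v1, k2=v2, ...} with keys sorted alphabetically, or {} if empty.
  after event 1 (t=10: SET z = 50): {z=50}
  after event 2 (t=14: SET y = 10): {y=10, z=50}
  after event 3 (t=20: SET x = -6): {x=-6, y=10, z=50}
  after event 4 (t=21: INC x by 5): {x=-1, y=10, z=50}
  after event 5 (t=27: DEC x by 8): {x=-9, y=10, z=50}
  after event 6 (t=29: SET x = 22): {x=22, y=10, z=50}
  after event 7 (t=30: SET z = -17): {x=22, y=10, z=-17}
  after event 8 (t=33: INC y by 11): {x=22, y=21, z=-17}
  after event 9 (t=34: SET z = 13): {x=22, y=21, z=13}

Answer: {x=22, y=21, z=13}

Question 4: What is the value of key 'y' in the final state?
Answer: 21

Derivation:
Track key 'y' through all 9 events:
  event 1 (t=10: SET z = 50): y unchanged
  event 2 (t=14: SET y = 10): y (absent) -> 10
  event 3 (t=20: SET x = -6): y unchanged
  event 4 (t=21: INC x by 5): y unchanged
  event 5 (t=27: DEC x by 8): y unchanged
  event 6 (t=29: SET x = 22): y unchanged
  event 7 (t=30: SET z = -17): y unchanged
  event 8 (t=33: INC y by 11): y 10 -> 21
  event 9 (t=34: SET z = 13): y unchanged
Final: y = 21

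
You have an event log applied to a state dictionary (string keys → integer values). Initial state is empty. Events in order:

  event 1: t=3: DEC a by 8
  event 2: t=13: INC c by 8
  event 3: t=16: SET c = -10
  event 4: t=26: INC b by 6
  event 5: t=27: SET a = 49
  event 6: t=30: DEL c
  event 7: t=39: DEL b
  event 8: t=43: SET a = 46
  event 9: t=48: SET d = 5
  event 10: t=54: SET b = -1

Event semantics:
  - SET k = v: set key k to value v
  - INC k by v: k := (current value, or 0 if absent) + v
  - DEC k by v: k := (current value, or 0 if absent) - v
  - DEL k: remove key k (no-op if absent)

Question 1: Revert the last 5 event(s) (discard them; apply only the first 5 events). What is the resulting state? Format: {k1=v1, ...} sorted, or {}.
Answer: {a=49, b=6, c=-10}

Derivation:
Keep first 5 events (discard last 5):
  after event 1 (t=3: DEC a by 8): {a=-8}
  after event 2 (t=13: INC c by 8): {a=-8, c=8}
  after event 3 (t=16: SET c = -10): {a=-8, c=-10}
  after event 4 (t=26: INC b by 6): {a=-8, b=6, c=-10}
  after event 5 (t=27: SET a = 49): {a=49, b=6, c=-10}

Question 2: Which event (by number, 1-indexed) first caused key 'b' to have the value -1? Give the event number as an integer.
Looking for first event where b becomes -1:
  event 4: b = 6
  event 5: b = 6
  event 6: b = 6
  event 7: b = (absent)
  event 10: b (absent) -> -1  <-- first match

Answer: 10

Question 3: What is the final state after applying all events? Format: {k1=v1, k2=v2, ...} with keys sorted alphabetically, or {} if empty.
Answer: {a=46, b=-1, d=5}

Derivation:
  after event 1 (t=3: DEC a by 8): {a=-8}
  after event 2 (t=13: INC c by 8): {a=-8, c=8}
  after event 3 (t=16: SET c = -10): {a=-8, c=-10}
  after event 4 (t=26: INC b by 6): {a=-8, b=6, c=-10}
  after event 5 (t=27: SET a = 49): {a=49, b=6, c=-10}
  after event 6 (t=30: DEL c): {a=49, b=6}
  after event 7 (t=39: DEL b): {a=49}
  after event 8 (t=43: SET a = 46): {a=46}
  after event 9 (t=48: SET d = 5): {a=46, d=5}
  after event 10 (t=54: SET b = -1): {a=46, b=-1, d=5}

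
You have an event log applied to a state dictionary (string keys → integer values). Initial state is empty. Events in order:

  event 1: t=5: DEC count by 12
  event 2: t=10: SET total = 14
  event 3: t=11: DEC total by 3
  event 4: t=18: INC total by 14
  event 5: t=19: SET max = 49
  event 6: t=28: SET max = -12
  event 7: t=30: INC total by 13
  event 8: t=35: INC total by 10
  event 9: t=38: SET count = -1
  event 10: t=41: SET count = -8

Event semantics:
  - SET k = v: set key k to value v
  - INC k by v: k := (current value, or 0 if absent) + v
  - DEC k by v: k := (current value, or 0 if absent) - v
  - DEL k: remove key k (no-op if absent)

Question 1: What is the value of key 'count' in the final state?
Track key 'count' through all 10 events:
  event 1 (t=5: DEC count by 12): count (absent) -> -12
  event 2 (t=10: SET total = 14): count unchanged
  event 3 (t=11: DEC total by 3): count unchanged
  event 4 (t=18: INC total by 14): count unchanged
  event 5 (t=19: SET max = 49): count unchanged
  event 6 (t=28: SET max = -12): count unchanged
  event 7 (t=30: INC total by 13): count unchanged
  event 8 (t=35: INC total by 10): count unchanged
  event 9 (t=38: SET count = -1): count -12 -> -1
  event 10 (t=41: SET count = -8): count -1 -> -8
Final: count = -8

Answer: -8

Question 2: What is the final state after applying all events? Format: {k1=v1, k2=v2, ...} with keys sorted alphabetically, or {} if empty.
  after event 1 (t=5: DEC count by 12): {count=-12}
  after event 2 (t=10: SET total = 14): {count=-12, total=14}
  after event 3 (t=11: DEC total by 3): {count=-12, total=11}
  after event 4 (t=18: INC total by 14): {count=-12, total=25}
  after event 5 (t=19: SET max = 49): {count=-12, max=49, total=25}
  after event 6 (t=28: SET max = -12): {count=-12, max=-12, total=25}
  after event 7 (t=30: INC total by 13): {count=-12, max=-12, total=38}
  after event 8 (t=35: INC total by 10): {count=-12, max=-12, total=48}
  after event 9 (t=38: SET count = -1): {count=-1, max=-12, total=48}
  after event 10 (t=41: SET count = -8): {count=-8, max=-12, total=48}

Answer: {count=-8, max=-12, total=48}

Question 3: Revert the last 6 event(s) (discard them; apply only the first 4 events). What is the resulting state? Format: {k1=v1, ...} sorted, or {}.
Answer: {count=-12, total=25}

Derivation:
Keep first 4 events (discard last 6):
  after event 1 (t=5: DEC count by 12): {count=-12}
  after event 2 (t=10: SET total = 14): {count=-12, total=14}
  after event 3 (t=11: DEC total by 3): {count=-12, total=11}
  after event 4 (t=18: INC total by 14): {count=-12, total=25}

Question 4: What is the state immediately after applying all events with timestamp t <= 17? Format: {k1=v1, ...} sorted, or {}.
Apply events with t <= 17 (3 events):
  after event 1 (t=5: DEC count by 12): {count=-12}
  after event 2 (t=10: SET total = 14): {count=-12, total=14}
  after event 3 (t=11: DEC total by 3): {count=-12, total=11}

Answer: {count=-12, total=11}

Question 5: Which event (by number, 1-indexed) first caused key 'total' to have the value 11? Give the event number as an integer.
Answer: 3

Derivation:
Looking for first event where total becomes 11:
  event 2: total = 14
  event 3: total 14 -> 11  <-- first match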